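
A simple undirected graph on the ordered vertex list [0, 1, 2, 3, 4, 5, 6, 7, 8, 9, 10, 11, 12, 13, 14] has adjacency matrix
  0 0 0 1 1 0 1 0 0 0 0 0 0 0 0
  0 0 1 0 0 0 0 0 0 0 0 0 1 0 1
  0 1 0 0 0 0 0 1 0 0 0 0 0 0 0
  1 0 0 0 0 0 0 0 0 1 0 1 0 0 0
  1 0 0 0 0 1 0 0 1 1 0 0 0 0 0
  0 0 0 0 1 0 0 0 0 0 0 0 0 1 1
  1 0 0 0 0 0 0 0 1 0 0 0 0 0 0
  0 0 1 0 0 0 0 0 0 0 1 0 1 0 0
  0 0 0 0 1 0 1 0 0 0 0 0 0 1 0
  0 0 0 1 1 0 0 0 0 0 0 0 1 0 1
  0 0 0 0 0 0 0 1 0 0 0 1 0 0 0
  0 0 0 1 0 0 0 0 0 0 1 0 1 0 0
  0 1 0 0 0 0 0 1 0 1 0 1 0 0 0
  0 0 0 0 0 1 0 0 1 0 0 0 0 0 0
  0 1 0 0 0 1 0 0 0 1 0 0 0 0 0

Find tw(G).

A width-3 tree decomposition is:
Bags: B1 = {5, 6, 8, 13}  B2 = {4, 5, 6, 8}  B3 = {0, 4, 5, 6}  B4 = {0, 4, 5, 14}  B5 = {0, 4, 9, 14}  B6 = {0, 3, 9, 14}  B7 = {1, 3, 9, 14}  B8 = {1, 3, 9, 12}  B9 = {1, 3, 11, 12}  B10 = {1, 2, 11, 12}  B11 = {2, 7, 11, 12}  B12 = {2, 7, 10, 11}
Tree: B1–B2, B2–B3, B3–B4, B4–B5, B5–B6, B6–B7, B7–B8, B8–B9, B9–B10, B10–B11, B11–B12
The largest bag has 4 vertices, giving width 3; this decomposition certifies tw(G) ≤ 3. For the lower bound: the 4 vertex sets {6,8,13}, {5}, {4}, {0,3,9,14} are disjoint, each induces a connected subgraph, and every pair is joined by at least one edge of G. Contracting each set to a single vertex therefore yields K_{4} as a minor, and since treewidth is minor-monotone, tw(G) ≥ tw(K_{4}) = 3. Combining the bounds, tw(G) = 3.

3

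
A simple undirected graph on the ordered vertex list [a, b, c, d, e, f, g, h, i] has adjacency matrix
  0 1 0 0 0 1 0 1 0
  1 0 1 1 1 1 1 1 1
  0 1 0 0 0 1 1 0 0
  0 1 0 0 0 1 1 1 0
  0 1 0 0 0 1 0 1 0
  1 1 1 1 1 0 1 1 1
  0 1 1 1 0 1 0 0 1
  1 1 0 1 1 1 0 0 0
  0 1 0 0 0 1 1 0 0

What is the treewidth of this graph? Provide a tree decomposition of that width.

Every bag has size at most 4, so the width is 4 − 1 = 3 and tw(G) ≤ 3. For the lower bound, the 4 vertices {b, d, f, g} are pairwise adjacent, and any tree decomposition puts a clique entirely inside one bag — forcing width ≥ 3. Therefore the treewidth is 3.

Treewidth 3.
Bags: B1 = {b, d, f, h}  B2 = {a, b, f, h}  B3 = {b, d, f, g}  B4 = {b, c, f, g}  B5 = {b, e, f, h}  B6 = {b, f, g, i}
Tree: B1–B2, B1–B3, B3–B4, B1–B5, B4–B6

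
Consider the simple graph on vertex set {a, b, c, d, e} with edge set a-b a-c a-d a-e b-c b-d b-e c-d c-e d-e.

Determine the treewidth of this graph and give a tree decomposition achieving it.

With just one bag of size 5, the width is 5 − 1 = 4, so tw(G) ≤ 4. Conversely, {a, b, c, d, e} is a clique of size 5, and the vertices of any clique must share a bag in every tree decomposition; so some bag has ≥ 5 vertices and tw(G) ≥ 4. Combining the bounds, tw(G) = 4.

Treewidth 4.
One optimal decomposition is:
Bags: B1 = {a, b, c, d, e}
Tree: (single bag)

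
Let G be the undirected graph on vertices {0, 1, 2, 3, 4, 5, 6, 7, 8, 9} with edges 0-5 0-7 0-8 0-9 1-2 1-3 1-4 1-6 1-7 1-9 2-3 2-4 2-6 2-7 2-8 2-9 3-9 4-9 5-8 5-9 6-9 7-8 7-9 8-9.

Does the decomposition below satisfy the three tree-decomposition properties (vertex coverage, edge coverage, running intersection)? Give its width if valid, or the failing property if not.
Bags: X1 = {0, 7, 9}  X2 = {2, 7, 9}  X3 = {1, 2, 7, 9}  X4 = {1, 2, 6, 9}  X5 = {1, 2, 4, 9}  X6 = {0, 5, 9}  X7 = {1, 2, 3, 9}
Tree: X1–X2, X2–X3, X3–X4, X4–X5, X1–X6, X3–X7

A tree decomposition must satisfy three properties: every vertex lies in some bag; for every edge, both endpoints lie together in some bag; and for every vertex, the bags containing it form a connected subtree. Here vertex 8 appears in no bag, so the decomposition is invalid.

No — vertex 8 appears in no bag.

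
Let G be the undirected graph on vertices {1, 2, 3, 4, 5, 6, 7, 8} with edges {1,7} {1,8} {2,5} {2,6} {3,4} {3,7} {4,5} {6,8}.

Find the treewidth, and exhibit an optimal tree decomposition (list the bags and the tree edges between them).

Treewidth 2.
Bags: B1 = {2, 6, 8}  B2 = {1, 2, 8}  B3 = {1, 2, 7}  B4 = {2, 3, 7}  B5 = {2, 3, 4}  B6 = {2, 4, 5}
Tree: B1–B2, B2–B3, B3–B4, B4–B5, B5–B6

Every bag has size at most 3, so the width is 3 − 1 = 2 and tw(G) ≤ 2. Since 2–6–8–1–7–3–4–5–2 is a cycle in G, G is not acyclic. Forests are exactly the graphs of treewidth ≤ 1, so tw(G) ≥ 2. Hence tw(G) = 2 exactly.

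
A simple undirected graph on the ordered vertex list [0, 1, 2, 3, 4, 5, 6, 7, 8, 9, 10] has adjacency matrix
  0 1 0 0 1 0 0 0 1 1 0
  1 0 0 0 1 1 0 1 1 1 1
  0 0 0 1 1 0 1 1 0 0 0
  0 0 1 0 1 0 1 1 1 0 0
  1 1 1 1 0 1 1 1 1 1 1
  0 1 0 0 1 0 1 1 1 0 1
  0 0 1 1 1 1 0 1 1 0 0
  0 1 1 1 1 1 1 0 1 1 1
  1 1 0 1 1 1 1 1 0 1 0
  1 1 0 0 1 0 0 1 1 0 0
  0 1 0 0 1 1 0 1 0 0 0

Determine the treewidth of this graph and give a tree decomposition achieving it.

Treewidth 4.
Bags: B1 = {1, 4, 5, 7, 8}  B2 = {4, 5, 6, 7, 8}  B3 = {1, 4, 7, 8, 9}  B4 = {1, 4, 5, 7, 10}  B5 = {0, 1, 4, 8, 9}  B6 = {3, 4, 6, 7, 8}  B7 = {2, 3, 4, 6, 7}
Tree: B1–B2, B1–B3, B1–B4, B3–B5, B2–B6, B6–B7

Each bag holds 5 vertices, so the decomposition has width 4, which upper-bounds the treewidth. On the other hand G contains the 5-clique {0, 1, 4, 8, 9}. A clique must lie in a single bag of any decomposition, so no decomposition can have width below 4. The upper and lower bounds meet at 4, so that is the treewidth.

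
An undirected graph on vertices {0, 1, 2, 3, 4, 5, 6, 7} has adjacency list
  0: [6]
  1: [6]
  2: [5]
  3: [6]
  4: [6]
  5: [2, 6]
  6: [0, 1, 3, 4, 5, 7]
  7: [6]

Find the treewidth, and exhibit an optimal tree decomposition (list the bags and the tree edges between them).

Treewidth 1.
Bags: B1 = {6, 7}  B2 = {1, 6}  B3 = {5, 6}  B4 = {3, 6}  B5 = {2, 5}  B6 = {4, 6}  B7 = {0, 6}
Tree: B1–B2, B1–B3, B3–B4, B3–B5, B4–B6, B4–B7

Each bag holds 2 vertices, so the decomposition has width 1, which upper-bounds the treewidth. Since G has at least one edge (e.g. 6–7), it is not an edgeless graph, so tw(G) ≥ 1. Combining the bounds, tw(G) = 1.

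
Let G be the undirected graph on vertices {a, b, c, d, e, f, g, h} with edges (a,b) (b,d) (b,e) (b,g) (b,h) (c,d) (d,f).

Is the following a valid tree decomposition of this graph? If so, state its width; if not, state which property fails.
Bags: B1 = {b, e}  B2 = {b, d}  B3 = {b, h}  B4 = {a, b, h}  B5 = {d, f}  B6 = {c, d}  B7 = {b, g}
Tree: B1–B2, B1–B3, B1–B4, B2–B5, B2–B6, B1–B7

No — bags containing vertex h are not connected in the tree.

A tree decomposition must satisfy three properties: every vertex lies in some bag; for every edge, both endpoints lie together in some bag; and for every vertex, the bags containing it form a connected subtree. Here bags containing vertex h are not connected in the tree, so the decomposition is invalid.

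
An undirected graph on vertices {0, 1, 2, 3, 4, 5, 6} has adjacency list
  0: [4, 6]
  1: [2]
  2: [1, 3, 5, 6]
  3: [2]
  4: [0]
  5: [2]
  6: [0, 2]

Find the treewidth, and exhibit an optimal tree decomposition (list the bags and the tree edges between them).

The largest bag has 2 vertices, giving width 1; this decomposition certifies tw(G) ≤ 1. G has an edge, so its treewidth is at least 1. Combining the bounds, tw(G) = 1.

Treewidth 1.
One such decomposition:
Bags: B1 = {2, 6}  B2 = {0, 6}  B3 = {2, 3}  B4 = {1, 2}  B5 = {0, 4}  B6 = {2, 5}
Tree: B1–B2, B1–B3, B3–B4, B2–B5, B3–B6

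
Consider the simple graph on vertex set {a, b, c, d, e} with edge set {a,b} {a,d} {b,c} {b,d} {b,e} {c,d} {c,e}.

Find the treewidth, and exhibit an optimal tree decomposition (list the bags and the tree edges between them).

Each bag holds 3 vertices, so the decomposition has width 2, which upper-bounds the treewidth. Conversely, {b, c, d} is a clique of size 3, and the vertices of any clique must share a bag in every tree decomposition; so some bag has ≥ 3 vertices and tw(G) ≥ 2. Hence tw(G) = 2 exactly.

Treewidth 2.
One optimal decomposition is:
Bags: B1 = {a, b, d}  B2 = {b, c, d}  B3 = {b, c, e}
Tree: B1–B2, B2–B3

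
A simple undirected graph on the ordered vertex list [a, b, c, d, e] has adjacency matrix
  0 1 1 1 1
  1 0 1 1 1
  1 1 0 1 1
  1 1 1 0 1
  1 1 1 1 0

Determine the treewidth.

4

A width-4 tree decomposition is:
Bags: B1 = {a, b, c, d, e}
Tree: (single bag)
With just one bag of size 5, the width is 5 − 1 = 4, so tw(G) ≤ 4. Conversely, {a, b, c, d, e} is a clique of size 5, and the vertices of any clique must share a bag in every tree decomposition; so some bag has ≥ 5 vertices and tw(G) ≥ 4. Combining the bounds, tw(G) = 4.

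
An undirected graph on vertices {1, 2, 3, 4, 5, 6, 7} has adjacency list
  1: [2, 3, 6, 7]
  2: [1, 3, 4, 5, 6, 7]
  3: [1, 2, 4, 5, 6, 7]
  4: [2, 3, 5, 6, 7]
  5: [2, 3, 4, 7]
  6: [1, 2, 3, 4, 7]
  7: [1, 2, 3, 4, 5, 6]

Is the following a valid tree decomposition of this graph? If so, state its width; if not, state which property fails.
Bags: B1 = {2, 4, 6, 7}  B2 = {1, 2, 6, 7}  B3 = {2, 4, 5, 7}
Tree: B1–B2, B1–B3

A tree decomposition must satisfy three properties: every vertex lies in some bag; for every edge, both endpoints lie together in some bag; and for every vertex, the bags containing it form a connected subtree. Here vertex 3 appears in no bag, so the decomposition is invalid.

No — vertex 3 appears in no bag.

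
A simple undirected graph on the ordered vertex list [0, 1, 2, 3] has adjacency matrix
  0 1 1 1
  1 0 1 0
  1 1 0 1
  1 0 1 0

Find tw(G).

2

A width-2 tree decomposition is:
Bags: B1 = {0, 2, 3}  B2 = {0, 1, 2}
Tree: B1–B2
Each bag holds 3 vertices, so the decomposition has width 2, which upper-bounds the treewidth. For the lower bound, the 3 vertices {0, 1, 2} are pairwise adjacent, and any tree decomposition puts a clique entirely inside one bag — forcing width ≥ 2. Combining the bounds, tw(G) = 2.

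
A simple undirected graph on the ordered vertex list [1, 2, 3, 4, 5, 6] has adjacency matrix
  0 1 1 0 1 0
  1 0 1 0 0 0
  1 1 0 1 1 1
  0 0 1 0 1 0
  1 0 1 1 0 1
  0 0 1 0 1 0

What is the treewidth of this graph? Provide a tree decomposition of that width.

The largest bag has 3 vertices, giving width 2; this decomposition certifies tw(G) ≤ 2. For the lower bound, the 3 vertices {1, 2, 3} are pairwise adjacent, and any tree decomposition puts a clique entirely inside one bag — forcing width ≥ 2. The upper and lower bounds meet at 2, so that is the treewidth.

Treewidth 2.
Bags: B1 = {3, 4, 5}  B2 = {1, 3, 5}  B3 = {1, 2, 3}  B4 = {3, 5, 6}
Tree: B1–B2, B2–B3, B1–B4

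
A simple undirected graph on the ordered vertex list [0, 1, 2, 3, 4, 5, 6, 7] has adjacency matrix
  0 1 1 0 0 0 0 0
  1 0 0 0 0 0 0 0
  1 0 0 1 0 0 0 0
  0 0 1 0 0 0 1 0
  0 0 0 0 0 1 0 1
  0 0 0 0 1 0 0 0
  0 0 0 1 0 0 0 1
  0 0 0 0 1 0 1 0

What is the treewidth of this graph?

1

A width-1 tree decomposition is:
Bags: B1 = {0, 1}  B2 = {0, 2}  B3 = {2, 3}  B4 = {3, 6}  B5 = {6, 7}  B6 = {4, 7}  B7 = {4, 5}
Tree: B1–B2, B2–B3, B3–B4, B4–B5, B5–B6, B6–B7
The largest bag has 2 vertices, giving width 1; this decomposition certifies tw(G) ≤ 1. Since G has at least one edge (e.g. 1–0), it is not an edgeless graph, so tw(G) ≥ 1. Therefore the treewidth is 1.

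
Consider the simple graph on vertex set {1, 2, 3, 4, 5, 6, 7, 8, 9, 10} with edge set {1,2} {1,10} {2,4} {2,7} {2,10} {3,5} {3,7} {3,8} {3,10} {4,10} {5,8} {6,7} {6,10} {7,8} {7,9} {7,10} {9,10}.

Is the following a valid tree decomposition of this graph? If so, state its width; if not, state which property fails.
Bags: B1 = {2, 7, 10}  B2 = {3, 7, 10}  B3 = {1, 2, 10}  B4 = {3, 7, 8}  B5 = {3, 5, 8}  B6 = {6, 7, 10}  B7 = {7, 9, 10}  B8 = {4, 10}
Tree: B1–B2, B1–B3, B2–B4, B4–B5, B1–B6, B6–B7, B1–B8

No — edge (2,4) lies in no bag.

A tree decomposition must satisfy three properties: every vertex lies in some bag; for every edge, both endpoints lie together in some bag; and for every vertex, the bags containing it form a connected subtree. Here edge (2,4) lies in no bag, so the decomposition is invalid.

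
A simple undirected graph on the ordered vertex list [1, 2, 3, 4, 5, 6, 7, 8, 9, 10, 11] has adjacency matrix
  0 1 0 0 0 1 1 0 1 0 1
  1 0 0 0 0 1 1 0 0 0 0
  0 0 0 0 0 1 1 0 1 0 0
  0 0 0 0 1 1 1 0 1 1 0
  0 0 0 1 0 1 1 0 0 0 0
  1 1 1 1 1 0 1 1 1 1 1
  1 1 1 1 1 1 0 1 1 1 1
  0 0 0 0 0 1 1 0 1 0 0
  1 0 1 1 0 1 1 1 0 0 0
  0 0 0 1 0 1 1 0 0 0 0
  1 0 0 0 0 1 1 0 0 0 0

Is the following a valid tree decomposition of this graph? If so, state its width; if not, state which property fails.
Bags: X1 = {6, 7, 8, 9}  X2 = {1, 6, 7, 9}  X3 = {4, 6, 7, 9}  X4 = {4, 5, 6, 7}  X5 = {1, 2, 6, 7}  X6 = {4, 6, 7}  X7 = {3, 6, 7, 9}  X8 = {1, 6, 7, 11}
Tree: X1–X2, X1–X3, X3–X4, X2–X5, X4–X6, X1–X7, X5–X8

A tree decomposition must satisfy three properties: every vertex lies in some bag; for every edge, both endpoints lie together in some bag; and for every vertex, the bags containing it form a connected subtree. Here vertex 10 appears in no bag, so the decomposition is invalid.

No — vertex 10 appears in no bag.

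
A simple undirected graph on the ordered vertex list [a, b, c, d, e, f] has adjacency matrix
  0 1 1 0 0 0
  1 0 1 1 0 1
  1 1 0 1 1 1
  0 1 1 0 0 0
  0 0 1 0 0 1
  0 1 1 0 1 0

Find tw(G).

2

A width-2 tree decomposition is:
Bags: B1 = {b, c, f}  B2 = {a, b, c}  B3 = {b, c, d}  B4 = {c, e, f}
Tree: B1–B2, B2–B3, B1–B4
Every bag has size at most 3, so the width is 3 − 1 = 2 and tw(G) ≤ 2. On the other hand G contains the 3-clique {c, e, f}. A clique must lie in a single bag of any decomposition, so no decomposition can have width below 2. Combining the bounds, tw(G) = 2.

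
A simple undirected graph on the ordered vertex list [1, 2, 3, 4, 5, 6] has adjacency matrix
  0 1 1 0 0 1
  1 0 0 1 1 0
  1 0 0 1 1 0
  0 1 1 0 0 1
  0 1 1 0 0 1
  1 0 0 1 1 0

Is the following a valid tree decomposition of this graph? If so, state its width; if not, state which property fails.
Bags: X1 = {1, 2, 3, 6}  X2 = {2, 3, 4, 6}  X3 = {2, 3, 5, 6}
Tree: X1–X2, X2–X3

Vertex coverage: the bags together contain {1, 2, 3, 4, 5, 6}, the full vertex set. Edge coverage: each edge of G has both endpoints in at least one bag. Running intersection: for every vertex, the bags containing it form a connected subtree. All three properties hold, so this is a valid tree decomposition of width max|bag| − 1 = 3, and hence tw(G) ≤ 3.

Yes; width 3.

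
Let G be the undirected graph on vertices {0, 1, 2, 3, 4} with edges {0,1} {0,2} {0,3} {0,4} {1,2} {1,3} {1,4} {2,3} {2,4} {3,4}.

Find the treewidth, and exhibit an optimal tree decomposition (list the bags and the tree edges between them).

A single bag containing all 5 vertices is trivially a valid decomposition of width 4. On the other hand G contains the 5-clique {0, 1, 2, 3, 4}. A clique must lie in a single bag of any decomposition, so no decomposition can have width below 4. Hence tw(G) = 4 exactly.

Treewidth 4.
Bags: B1 = {0, 1, 2, 3, 4}
Tree: (single bag)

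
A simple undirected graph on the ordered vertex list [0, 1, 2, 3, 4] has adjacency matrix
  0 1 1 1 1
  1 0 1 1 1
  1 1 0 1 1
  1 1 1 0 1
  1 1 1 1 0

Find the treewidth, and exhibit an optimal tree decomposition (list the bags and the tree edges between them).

With just one bag of size 5, the width is 5 − 1 = 4, so tw(G) ≤ 4. For the lower bound, the 5 vertices {0, 1, 2, 3, 4} are pairwise adjacent, and any tree decomposition puts a clique entirely inside one bag — forcing width ≥ 4. Hence tw(G) = 4 exactly.

Treewidth 4.
One such decomposition:
Bags: B1 = {0, 1, 2, 3, 4}
Tree: (single bag)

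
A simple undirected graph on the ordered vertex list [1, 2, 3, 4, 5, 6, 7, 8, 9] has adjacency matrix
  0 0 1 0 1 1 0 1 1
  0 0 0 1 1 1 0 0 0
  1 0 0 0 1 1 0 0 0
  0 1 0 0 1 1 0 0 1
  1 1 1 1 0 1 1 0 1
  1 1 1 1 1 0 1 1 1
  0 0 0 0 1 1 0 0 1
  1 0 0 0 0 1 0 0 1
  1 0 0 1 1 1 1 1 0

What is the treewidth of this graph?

3

A width-3 tree decomposition is:
Bags: B1 = {4, 5, 6, 9}  B2 = {1, 5, 6, 9}  B3 = {2, 4, 5, 6}  B4 = {5, 6, 7, 9}  B5 = {1, 3, 5, 6}  B6 = {1, 6, 8, 9}
Tree: B1–B2, B1–B3, B2–B4, B2–B5, B2–B6
Each bag holds 4 vertices, so the decomposition has width 3, which upper-bounds the treewidth. On the other hand G contains the 4-clique {1, 6, 8, 9}. A clique must lie in a single bag of any decomposition, so no decomposition can have width below 3. Therefore the treewidth is 3.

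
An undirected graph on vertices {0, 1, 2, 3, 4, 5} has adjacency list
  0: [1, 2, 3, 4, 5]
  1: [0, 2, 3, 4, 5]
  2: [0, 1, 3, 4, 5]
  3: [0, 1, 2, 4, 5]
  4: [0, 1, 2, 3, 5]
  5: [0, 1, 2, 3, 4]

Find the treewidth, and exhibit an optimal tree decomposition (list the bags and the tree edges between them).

A single bag containing all 6 vertices is trivially a valid decomposition of width 5. For the lower bound, the 6 vertices {0, 1, 2, 3, 4, 5} are pairwise adjacent, and any tree decomposition puts a clique entirely inside one bag — forcing width ≥ 5. Hence tw(G) = 5 exactly.

Treewidth 5.
One such decomposition:
Bags: B1 = {0, 1, 2, 3, 4, 5}
Tree: (single bag)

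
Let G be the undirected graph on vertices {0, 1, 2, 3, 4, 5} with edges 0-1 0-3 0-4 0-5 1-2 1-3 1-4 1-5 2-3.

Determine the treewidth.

2

A width-2 tree decomposition is:
Bags: B1 = {0, 1, 5}  B2 = {0, 1, 4}  B3 = {0, 1, 3}  B4 = {1, 2, 3}
Tree: B1–B2, B2–B3, B3–B4
Each bag holds 3 vertices, so the decomposition has width 2, which upper-bounds the treewidth. Conversely, {0, 1, 3} is a clique of size 3, and the vertices of any clique must share a bag in every tree decomposition; so some bag has ≥ 3 vertices and tw(G) ≥ 2. Hence tw(G) = 2 exactly.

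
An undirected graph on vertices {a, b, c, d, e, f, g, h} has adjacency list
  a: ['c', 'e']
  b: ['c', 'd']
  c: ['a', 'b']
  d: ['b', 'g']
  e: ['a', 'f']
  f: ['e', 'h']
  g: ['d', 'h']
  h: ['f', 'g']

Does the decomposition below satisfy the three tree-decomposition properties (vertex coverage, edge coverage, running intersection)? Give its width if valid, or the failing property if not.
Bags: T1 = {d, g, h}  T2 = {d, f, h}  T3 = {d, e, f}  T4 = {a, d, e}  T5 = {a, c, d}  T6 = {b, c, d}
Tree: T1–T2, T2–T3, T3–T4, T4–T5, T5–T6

Yes; width 2.

Every vertex of G appears in some bag (union = {a, b, c, d, e, f, g, h}); every edge is covered by a bag; and for each vertex v the set of bags containing v is connected in the bag tree. The decomposition is therefore valid. The largest bag has 3 vertices, so the width is 2.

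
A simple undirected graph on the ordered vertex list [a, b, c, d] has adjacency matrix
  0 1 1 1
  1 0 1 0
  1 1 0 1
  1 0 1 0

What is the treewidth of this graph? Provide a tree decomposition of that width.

The largest bag has 3 vertices, giving width 2; this decomposition certifies tw(G) ≤ 2. On the other hand G contains the 3-clique {a, c, d}. A clique must lie in a single bag of any decomposition, so no decomposition can have width below 2. Hence tw(G) = 2 exactly.

Treewidth 2.
One optimal decomposition is:
Bags: B1 = {a, b, c}  B2 = {a, c, d}
Tree: B1–B2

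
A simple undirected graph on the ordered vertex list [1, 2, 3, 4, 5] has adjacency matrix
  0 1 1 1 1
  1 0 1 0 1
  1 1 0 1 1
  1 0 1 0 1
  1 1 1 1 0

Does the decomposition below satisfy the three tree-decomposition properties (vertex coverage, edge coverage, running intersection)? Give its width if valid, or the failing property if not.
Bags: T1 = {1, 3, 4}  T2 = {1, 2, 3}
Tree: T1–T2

A tree decomposition must satisfy three properties: every vertex lies in some bag; for every edge, both endpoints lie together in some bag; and for every vertex, the bags containing it form a connected subtree. Here vertex 5 appears in no bag, so the decomposition is invalid.

No — vertex 5 appears in no bag.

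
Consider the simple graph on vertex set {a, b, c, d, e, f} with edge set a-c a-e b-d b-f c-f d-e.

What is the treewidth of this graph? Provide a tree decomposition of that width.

Every bag has size at most 3, so the width is 3 − 1 = 2 and tw(G) ≤ 2. The edges a–e–d–b–f–c–a form a cycle, so G is not a tree and its treewidth is at least 2. Therefore the treewidth is 2.

Treewidth 2.
One optimal decomposition is:
Bags: B1 = {a, d, e}  B2 = {a, b, d}  B3 = {a, b, f}  B4 = {a, c, f}
Tree: B1–B2, B2–B3, B3–B4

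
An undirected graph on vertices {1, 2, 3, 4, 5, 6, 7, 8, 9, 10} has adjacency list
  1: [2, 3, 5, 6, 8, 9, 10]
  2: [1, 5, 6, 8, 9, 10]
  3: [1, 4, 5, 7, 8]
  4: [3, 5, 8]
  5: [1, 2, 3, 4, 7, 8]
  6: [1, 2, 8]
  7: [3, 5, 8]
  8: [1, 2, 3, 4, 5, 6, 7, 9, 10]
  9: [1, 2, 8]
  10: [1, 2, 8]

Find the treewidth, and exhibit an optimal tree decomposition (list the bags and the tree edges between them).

Each bag holds 4 vertices, so the decomposition has width 3, which upper-bounds the treewidth. On the other hand G contains the 4-clique {1, 2, 8, 9}. A clique must lie in a single bag of any decomposition, so no decomposition can have width below 3. Hence tw(G) = 3 exactly.

Treewidth 3.
Bags: B1 = {1, 2, 5, 8}  B2 = {1, 3, 5, 8}  B3 = {3, 4, 5, 8}  B4 = {1, 2, 8, 9}  B5 = {1, 2, 8, 10}  B6 = {3, 5, 7, 8}  B7 = {1, 2, 6, 8}
Tree: B1–B2, B2–B3, B1–B4, B1–B5, B2–B6, B4–B7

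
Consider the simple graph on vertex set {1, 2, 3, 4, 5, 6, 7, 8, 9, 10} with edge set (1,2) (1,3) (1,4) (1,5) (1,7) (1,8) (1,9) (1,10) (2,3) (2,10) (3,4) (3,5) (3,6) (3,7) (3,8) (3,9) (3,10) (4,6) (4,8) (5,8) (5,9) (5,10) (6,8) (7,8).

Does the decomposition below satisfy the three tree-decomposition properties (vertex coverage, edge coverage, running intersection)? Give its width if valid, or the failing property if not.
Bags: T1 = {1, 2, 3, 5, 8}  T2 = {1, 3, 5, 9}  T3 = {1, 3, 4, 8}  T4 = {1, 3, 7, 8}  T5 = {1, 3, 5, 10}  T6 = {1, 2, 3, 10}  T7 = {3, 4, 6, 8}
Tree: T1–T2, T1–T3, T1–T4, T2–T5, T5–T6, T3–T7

No — bags containing vertex 2 are not connected in the tree.

A tree decomposition must satisfy three properties: every vertex lies in some bag; for every edge, both endpoints lie together in some bag; and for every vertex, the bags containing it form a connected subtree. Here bags containing vertex 2 are not connected in the tree, so the decomposition is invalid.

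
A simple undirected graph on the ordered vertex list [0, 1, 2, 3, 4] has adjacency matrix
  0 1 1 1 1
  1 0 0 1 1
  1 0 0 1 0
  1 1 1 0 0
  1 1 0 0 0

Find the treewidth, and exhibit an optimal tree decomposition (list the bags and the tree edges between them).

Treewidth 2.
One optimal decomposition is:
Bags: B1 = {0, 1, 4}  B2 = {0, 1, 3}  B3 = {0, 2, 3}
Tree: B1–B2, B2–B3

The largest bag has 3 vertices, giving width 2; this decomposition certifies tw(G) ≤ 2. On the other hand G contains the 3-clique {0, 1, 3}. A clique must lie in a single bag of any decomposition, so no decomposition can have width below 2. Hence tw(G) = 2 exactly.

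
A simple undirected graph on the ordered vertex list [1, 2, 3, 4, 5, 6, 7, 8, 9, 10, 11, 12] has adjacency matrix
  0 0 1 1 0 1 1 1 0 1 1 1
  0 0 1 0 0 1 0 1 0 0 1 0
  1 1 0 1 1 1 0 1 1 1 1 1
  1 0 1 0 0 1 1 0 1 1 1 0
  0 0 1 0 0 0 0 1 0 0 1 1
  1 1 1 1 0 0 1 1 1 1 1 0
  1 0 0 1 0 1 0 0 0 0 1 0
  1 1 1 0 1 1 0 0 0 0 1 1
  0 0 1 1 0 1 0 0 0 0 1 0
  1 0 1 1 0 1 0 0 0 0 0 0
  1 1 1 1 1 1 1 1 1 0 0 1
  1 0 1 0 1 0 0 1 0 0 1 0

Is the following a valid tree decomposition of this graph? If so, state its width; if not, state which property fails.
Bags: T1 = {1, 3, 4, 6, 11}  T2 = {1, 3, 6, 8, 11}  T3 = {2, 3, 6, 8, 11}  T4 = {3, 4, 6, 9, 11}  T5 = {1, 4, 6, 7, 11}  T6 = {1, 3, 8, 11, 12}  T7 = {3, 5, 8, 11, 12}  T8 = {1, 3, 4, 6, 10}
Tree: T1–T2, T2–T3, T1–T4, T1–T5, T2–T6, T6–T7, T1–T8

Yes; width 4.

Every vertex of G appears in some bag (union = {1, 2, 3, 4, 5, 6, 7, 8, 9, 10, 11, 12}); every edge is covered by a bag; and for each vertex v the set of bags containing v is connected in the bag tree. The decomposition is therefore valid. The largest bag has 5 vertices, so the width is 4.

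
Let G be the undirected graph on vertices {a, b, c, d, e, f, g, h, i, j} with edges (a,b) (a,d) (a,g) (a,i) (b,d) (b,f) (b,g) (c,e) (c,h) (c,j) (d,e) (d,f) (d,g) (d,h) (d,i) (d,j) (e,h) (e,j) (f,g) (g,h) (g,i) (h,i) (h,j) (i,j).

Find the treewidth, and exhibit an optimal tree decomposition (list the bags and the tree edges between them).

Treewidth 3.
One optimal decomposition is:
Bags: B1 = {d, h, i, j}  B2 = {d, e, h, j}  B3 = {d, g, h, i}  B4 = {c, e, h, j}  B5 = {a, d, g, i}  B6 = {a, b, d, g}  B7 = {b, d, f, g}
Tree: B1–B2, B1–B3, B2–B4, B3–B5, B5–B6, B6–B7

Every bag has size at most 4, so the width is 4 − 1 = 3 and tw(G) ≤ 3. Conversely, {d, g, h, i} is a clique of size 4, and the vertices of any clique must share a bag in every tree decomposition; so some bag has ≥ 4 vertices and tw(G) ≥ 3. Combining the bounds, tw(G) = 3.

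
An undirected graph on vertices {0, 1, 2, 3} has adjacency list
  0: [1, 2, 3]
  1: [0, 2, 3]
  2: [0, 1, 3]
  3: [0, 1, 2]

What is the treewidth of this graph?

3

A width-3 tree decomposition is:
Bags: B1 = {0, 1, 2, 3}
Tree: (single bag)
With just one bag of size 4, the width is 4 − 1 = 3, so tw(G) ≤ 3. Conversely, {0, 1, 2, 3} is a clique of size 4, and the vertices of any clique must share a bag in every tree decomposition; so some bag has ≥ 4 vertices and tw(G) ≥ 3. The upper and lower bounds meet at 3, so that is the treewidth.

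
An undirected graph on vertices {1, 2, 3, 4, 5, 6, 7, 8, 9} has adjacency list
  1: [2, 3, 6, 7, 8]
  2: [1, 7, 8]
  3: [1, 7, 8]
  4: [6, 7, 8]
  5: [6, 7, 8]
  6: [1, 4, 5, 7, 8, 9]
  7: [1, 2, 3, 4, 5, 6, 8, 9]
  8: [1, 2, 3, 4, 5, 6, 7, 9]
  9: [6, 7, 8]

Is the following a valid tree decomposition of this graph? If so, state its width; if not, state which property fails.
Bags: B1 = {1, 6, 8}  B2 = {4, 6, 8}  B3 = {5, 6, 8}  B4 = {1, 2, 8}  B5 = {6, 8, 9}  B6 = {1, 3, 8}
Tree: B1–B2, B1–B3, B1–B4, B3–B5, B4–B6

A tree decomposition must satisfy three properties: every vertex lies in some bag; for every edge, both endpoints lie together in some bag; and for every vertex, the bags containing it form a connected subtree. Here vertex 7 appears in no bag, so the decomposition is invalid.

No — vertex 7 appears in no bag.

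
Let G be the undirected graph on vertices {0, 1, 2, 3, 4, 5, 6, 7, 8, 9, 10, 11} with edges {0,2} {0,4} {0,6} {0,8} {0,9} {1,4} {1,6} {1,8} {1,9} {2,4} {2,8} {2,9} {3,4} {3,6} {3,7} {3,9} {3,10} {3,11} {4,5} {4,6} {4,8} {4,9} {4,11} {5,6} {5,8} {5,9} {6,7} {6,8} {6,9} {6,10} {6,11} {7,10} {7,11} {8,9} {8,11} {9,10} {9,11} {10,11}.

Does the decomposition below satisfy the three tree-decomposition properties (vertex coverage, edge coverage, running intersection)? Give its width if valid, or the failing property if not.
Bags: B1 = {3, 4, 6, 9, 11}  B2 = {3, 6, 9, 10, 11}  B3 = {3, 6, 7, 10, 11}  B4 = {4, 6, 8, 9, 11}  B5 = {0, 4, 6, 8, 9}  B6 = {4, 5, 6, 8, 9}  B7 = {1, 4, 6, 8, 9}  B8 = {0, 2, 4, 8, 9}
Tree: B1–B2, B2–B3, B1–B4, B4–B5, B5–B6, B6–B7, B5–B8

Every vertex of G appears in some bag (union = {0, 1, 2, 3, 4, 5, 6, 7, 8, 9, 10, 11}); every edge is covered by a bag; and for each vertex v the set of bags containing v is connected in the bag tree. The decomposition is therefore valid. The largest bag has 5 vertices, so the width is 4.

Yes; width 4.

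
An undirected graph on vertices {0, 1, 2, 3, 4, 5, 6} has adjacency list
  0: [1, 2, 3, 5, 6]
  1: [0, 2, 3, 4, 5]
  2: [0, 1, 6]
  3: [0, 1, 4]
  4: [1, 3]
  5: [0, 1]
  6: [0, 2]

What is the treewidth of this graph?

A width-2 tree decomposition is:
Bags: B1 = {0, 1, 5}  B2 = {0, 1, 3}  B3 = {0, 1, 2}  B4 = {1, 3, 4}  B5 = {0, 2, 6}
Tree: B1–B2, B2–B3, B2–B4, B3–B5
The largest bag has 3 vertices, giving width 2; this decomposition certifies tw(G) ≤ 2. On the other hand G contains the 3-clique {0, 1, 2}. A clique must lie in a single bag of any decomposition, so no decomposition can have width below 2. Hence tw(G) = 2 exactly.

2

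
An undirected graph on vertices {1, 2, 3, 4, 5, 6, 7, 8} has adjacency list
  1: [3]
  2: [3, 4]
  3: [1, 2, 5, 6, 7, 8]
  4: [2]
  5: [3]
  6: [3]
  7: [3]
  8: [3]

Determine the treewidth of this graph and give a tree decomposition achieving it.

Each bag holds 2 vertices, so the decomposition has width 1, which upper-bounds the treewidth. Since G has at least one edge (e.g. 1–3), it is not an edgeless graph, so tw(G) ≥ 1. Hence tw(G) = 1 exactly.

Treewidth 1.
One such decomposition:
Bags: B1 = {1, 3}  B2 = {2, 3}  B3 = {2, 4}  B4 = {3, 7}  B5 = {3, 5}  B6 = {3, 6}  B7 = {3, 8}
Tree: B1–B2, B2–B3, B1–B4, B1–B5, B2–B6, B2–B7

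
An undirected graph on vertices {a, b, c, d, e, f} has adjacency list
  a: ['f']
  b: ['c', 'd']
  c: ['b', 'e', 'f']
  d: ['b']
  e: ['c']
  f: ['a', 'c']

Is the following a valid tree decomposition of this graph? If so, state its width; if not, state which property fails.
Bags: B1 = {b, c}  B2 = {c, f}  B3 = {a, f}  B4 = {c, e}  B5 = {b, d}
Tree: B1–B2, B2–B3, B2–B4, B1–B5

Every vertex of G appears in some bag (union = {a, b, c, d, e, f}); every edge is covered by a bag; and for each vertex v the set of bags containing v is connected in the bag tree. The decomposition is therefore valid. The largest bag has 2 vertices, so the width is 1.

Yes; width 1.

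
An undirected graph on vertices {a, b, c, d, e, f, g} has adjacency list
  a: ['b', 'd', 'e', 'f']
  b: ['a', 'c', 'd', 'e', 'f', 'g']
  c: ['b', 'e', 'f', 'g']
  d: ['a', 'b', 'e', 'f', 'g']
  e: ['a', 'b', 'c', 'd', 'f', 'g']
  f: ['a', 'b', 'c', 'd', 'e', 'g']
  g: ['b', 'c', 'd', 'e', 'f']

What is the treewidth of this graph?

4

A width-4 tree decomposition is:
Bags: B1 = {b, d, e, f, g}  B2 = {a, b, d, e, f}  B3 = {b, c, e, f, g}
Tree: B1–B2, B1–B3
Each bag holds 5 vertices, so the decomposition has width 4, which upper-bounds the treewidth. For the lower bound, the 5 vertices {b, d, e, f, g} are pairwise adjacent, and any tree decomposition puts a clique entirely inside one bag — forcing width ≥ 4. Combining the bounds, tw(G) = 4.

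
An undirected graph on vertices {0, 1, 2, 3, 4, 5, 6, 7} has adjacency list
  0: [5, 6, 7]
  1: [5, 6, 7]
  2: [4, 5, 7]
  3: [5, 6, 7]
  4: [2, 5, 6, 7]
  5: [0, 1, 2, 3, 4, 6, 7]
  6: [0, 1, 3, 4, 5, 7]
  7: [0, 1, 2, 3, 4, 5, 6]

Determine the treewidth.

A width-3 tree decomposition is:
Bags: B1 = {0, 5, 6, 7}  B2 = {4, 5, 6, 7}  B3 = {1, 5, 6, 7}  B4 = {2, 4, 5, 7}  B5 = {3, 5, 6, 7}
Tree: B1–B2, B1–B3, B2–B4, B1–B5
Each bag holds 4 vertices, so the decomposition has width 3, which upper-bounds the treewidth. Conversely, {2, 4, 5, 7} is a clique of size 4, and the vertices of any clique must share a bag in every tree decomposition; so some bag has ≥ 4 vertices and tw(G) ≥ 3. Hence tw(G) = 3 exactly.

3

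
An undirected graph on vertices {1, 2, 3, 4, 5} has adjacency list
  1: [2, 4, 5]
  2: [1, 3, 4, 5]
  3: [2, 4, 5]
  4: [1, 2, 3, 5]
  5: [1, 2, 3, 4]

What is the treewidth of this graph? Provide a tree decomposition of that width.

Every bag has size at most 4, so the width is 4 − 1 = 3 and tw(G) ≤ 3. On the other hand G contains the 4-clique {1, 2, 4, 5}. A clique must lie in a single bag of any decomposition, so no decomposition can have width below 3. Hence tw(G) = 3 exactly.

Treewidth 3.
One optimal decomposition is:
Bags: B1 = {1, 2, 4, 5}  B2 = {2, 3, 4, 5}
Tree: B1–B2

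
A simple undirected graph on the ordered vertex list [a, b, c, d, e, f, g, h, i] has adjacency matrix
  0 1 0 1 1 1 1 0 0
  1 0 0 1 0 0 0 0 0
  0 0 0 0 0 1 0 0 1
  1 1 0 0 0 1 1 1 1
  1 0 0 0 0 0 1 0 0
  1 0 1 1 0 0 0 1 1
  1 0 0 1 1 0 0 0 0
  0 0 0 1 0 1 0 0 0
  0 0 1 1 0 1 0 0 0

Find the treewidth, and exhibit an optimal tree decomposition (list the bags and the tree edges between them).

Each bag holds 3 vertices, so the decomposition has width 2, which upper-bounds the treewidth. On the other hand G contains the 3-clique {a, d, g}. A clique must lie in a single bag of any decomposition, so no decomposition can have width below 2. The upper and lower bounds meet at 2, so that is the treewidth.

Treewidth 2.
Bags: B1 = {d, f, i}  B2 = {a, d, f}  B3 = {c, f, i}  B4 = {a, b, d}  B5 = {d, f, h}  B6 = {a, d, g}  B7 = {a, e, g}
Tree: B1–B2, B1–B3, B2–B4, B2–B5, B2–B6, B6–B7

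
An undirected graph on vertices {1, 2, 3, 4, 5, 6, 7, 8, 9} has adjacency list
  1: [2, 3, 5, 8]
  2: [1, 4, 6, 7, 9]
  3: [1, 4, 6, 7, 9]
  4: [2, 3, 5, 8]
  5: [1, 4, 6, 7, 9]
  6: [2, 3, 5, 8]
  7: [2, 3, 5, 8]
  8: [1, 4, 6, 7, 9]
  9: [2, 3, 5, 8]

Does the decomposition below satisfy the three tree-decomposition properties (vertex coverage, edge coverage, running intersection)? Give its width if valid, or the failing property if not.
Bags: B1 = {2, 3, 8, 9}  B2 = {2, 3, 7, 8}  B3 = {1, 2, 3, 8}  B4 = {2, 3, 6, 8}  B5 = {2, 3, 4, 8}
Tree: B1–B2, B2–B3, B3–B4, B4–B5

No — vertex 5 appears in no bag.

A tree decomposition must satisfy three properties: every vertex lies in some bag; for every edge, both endpoints lie together in some bag; and for every vertex, the bags containing it form a connected subtree. Here vertex 5 appears in no bag, so the decomposition is invalid.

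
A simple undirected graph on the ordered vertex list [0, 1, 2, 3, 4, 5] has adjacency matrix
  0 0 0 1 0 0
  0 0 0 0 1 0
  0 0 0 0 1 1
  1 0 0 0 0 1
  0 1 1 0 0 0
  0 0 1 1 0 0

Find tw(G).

1

A width-1 tree decomposition is:
Bags: B1 = {1, 4}  B2 = {2, 4}  B3 = {2, 5}  B4 = {3, 5}  B5 = {0, 3}
Tree: B1–B2, B2–B3, B3–B4, B4–B5
Each bag holds 2 vertices, so the decomposition has width 1, which upper-bounds the treewidth. G has an edge, so its treewidth is at least 1. Combining the bounds, tw(G) = 1.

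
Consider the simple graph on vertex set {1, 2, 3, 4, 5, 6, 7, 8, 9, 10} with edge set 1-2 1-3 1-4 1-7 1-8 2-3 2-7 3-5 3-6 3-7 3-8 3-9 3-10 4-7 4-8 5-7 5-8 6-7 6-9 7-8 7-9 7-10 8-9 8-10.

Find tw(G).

A width-3 tree decomposition is:
Bags: B1 = {1, 3, 7, 8}  B2 = {1, 2, 3, 7}  B3 = {1, 4, 7, 8}  B4 = {3, 5, 7, 8}  B5 = {3, 7, 8, 9}  B6 = {3, 6, 7, 9}  B7 = {3, 7, 8, 10}
Tree: B1–B2, B1–B3, B1–B4, B1–B5, B5–B6, B1–B7
Each bag holds 4 vertices, so the decomposition has width 3, which upper-bounds the treewidth. For the lower bound, the 4 vertices {1, 3, 7, 8} are pairwise adjacent, and any tree decomposition puts a clique entirely inside one bag — forcing width ≥ 3. Therefore the treewidth is 3.

3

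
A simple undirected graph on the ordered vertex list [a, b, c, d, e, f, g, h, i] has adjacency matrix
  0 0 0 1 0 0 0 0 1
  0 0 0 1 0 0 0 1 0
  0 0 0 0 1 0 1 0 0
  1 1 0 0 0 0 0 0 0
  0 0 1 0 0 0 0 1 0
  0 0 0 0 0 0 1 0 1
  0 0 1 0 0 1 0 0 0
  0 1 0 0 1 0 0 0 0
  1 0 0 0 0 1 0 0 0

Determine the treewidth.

A width-2 tree decomposition is:
Bags: B1 = {f, g, i}  B2 = {c, g, i}  B3 = {c, e, i}  B4 = {e, h, i}  B5 = {b, h, i}  B6 = {b, d, i}  B7 = {a, d, i}
Tree: B1–B2, B2–B3, B3–B4, B4–B5, B5–B6, B6–B7
Each bag holds 3 vertices, so the decomposition has width 2, which upper-bounds the treewidth. The edges i–f–g–c–e–h–b–d–a–i form a cycle, so G is not a tree and its treewidth is at least 2. Therefore the treewidth is 2.

2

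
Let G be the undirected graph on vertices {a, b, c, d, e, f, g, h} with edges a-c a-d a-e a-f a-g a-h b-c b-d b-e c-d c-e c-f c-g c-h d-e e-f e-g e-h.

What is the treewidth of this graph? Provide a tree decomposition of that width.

Treewidth 3.
Bags: B1 = {a, c, d, e}  B2 = {a, c, e, f}  B3 = {a, c, e, g}  B4 = {b, c, d, e}  B5 = {a, c, e, h}
Tree: B1–B2, B2–B3, B1–B4, B2–B5

Each bag holds 4 vertices, so the decomposition has width 3, which upper-bounds the treewidth. On the other hand G contains the 4-clique {a, c, d, e}. A clique must lie in a single bag of any decomposition, so no decomposition can have width below 3. The upper and lower bounds meet at 3, so that is the treewidth.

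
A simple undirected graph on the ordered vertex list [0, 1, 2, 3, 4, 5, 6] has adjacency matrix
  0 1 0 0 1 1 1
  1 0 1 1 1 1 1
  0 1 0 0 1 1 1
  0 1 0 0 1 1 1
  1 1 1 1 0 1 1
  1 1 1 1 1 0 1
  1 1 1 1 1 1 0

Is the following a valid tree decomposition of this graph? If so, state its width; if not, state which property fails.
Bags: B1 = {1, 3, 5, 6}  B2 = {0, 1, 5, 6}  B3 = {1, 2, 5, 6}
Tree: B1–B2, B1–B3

No — vertex 4 appears in no bag.

A tree decomposition must satisfy three properties: every vertex lies in some bag; for every edge, both endpoints lie together in some bag; and for every vertex, the bags containing it form a connected subtree. Here vertex 4 appears in no bag, so the decomposition is invalid.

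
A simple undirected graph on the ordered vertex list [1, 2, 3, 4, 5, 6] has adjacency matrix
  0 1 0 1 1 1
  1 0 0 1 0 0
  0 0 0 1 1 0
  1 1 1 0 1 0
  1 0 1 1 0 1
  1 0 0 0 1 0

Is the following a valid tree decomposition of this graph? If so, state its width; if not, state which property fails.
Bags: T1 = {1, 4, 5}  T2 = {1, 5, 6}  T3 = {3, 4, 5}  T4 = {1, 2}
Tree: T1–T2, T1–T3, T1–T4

No — edge (4,2) lies in no bag.

A tree decomposition must satisfy three properties: every vertex lies in some bag; for every edge, both endpoints lie together in some bag; and for every vertex, the bags containing it form a connected subtree. Here edge (4,2) lies in no bag, so the decomposition is invalid.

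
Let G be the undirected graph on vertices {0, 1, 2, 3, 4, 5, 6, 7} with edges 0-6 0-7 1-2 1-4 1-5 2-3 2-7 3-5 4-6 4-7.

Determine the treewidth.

A width-2 tree decomposition is:
Bags: B1 = {1, 3, 5}  B2 = {1, 2, 3}  B3 = {1, 2, 4}  B4 = {2, 4, 7}  B5 = {4, 6, 7}  B6 = {0, 6, 7}
Tree: B1–B2, B2–B3, B3–B4, B4–B5, B5–B6
Every bag has size at most 3, so the width is 3 − 1 = 2 and tw(G) ≤ 2. For the lower bound, G contains the cycle 5–3–2–1–5, so G is not a forest; only forests have treewidth ≤ 1, hence tw(G) ≥ 2. Hence tw(G) = 2 exactly.

2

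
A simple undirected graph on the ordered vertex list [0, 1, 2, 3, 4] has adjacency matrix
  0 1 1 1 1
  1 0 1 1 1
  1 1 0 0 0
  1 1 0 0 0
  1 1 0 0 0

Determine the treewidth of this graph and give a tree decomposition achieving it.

Treewidth 2.
One optimal decomposition is:
Bags: B1 = {0, 1, 3}  B2 = {0, 1, 4}  B3 = {0, 1, 2}
Tree: B1–B2, B2–B3

Each bag holds 3 vertices, so the decomposition has width 2, which upper-bounds the treewidth. Conversely, {0, 1, 2} is a clique of size 3, and the vertices of any clique must share a bag in every tree decomposition; so some bag has ≥ 3 vertices and tw(G) ≥ 2. The upper and lower bounds meet at 2, so that is the treewidth.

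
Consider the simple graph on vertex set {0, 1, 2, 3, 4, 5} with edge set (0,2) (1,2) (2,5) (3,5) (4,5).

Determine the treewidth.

A width-1 tree decomposition is:
Bags: B1 = {4, 5}  B2 = {2, 5}  B3 = {3, 5}  B4 = {1, 2}  B5 = {0, 2}
Tree: B1–B2, B1–B3, B2–B4, B2–B5
Each bag holds 2 vertices, so the decomposition has width 1, which upper-bounds the treewidth. Since G has at least one edge (e.g. 4–5), it is not an edgeless graph, so tw(G) ≥ 1. Therefore the treewidth is 1.

1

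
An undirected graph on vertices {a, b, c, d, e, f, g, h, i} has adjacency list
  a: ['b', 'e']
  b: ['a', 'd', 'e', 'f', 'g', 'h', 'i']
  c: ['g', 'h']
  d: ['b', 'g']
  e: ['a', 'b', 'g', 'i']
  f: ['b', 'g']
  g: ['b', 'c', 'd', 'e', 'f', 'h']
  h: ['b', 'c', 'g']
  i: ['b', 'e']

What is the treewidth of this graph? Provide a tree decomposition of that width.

Treewidth 2.
One such decomposition:
Bags: B1 = {b, g, h}  B2 = {b, e, g}  B3 = {b, f, g}  B4 = {a, b, e}  B5 = {b, d, g}  B6 = {c, g, h}  B7 = {b, e, i}
Tree: B1–B2, B1–B3, B2–B4, B1–B5, B1–B6, B4–B7

Every bag has size at most 3, so the width is 3 − 1 = 2 and tw(G) ≤ 2. For the lower bound, the 3 vertices {c, g, h} are pairwise adjacent, and any tree decomposition puts a clique entirely inside one bag — forcing width ≥ 2. The upper and lower bounds meet at 2, so that is the treewidth.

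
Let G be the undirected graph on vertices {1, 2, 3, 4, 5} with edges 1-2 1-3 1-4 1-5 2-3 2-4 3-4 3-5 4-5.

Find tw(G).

A width-3 tree decomposition is:
Bags: B1 = {1, 2, 3, 4}  B2 = {1, 3, 4, 5}
Tree: B1–B2
Every bag has size at most 4, so the width is 4 − 1 = 3 and tw(G) ≤ 3. For the lower bound, the 4 vertices {1, 2, 3, 4} are pairwise adjacent, and any tree decomposition puts a clique entirely inside one bag — forcing width ≥ 3. Hence tw(G) = 3 exactly.

3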